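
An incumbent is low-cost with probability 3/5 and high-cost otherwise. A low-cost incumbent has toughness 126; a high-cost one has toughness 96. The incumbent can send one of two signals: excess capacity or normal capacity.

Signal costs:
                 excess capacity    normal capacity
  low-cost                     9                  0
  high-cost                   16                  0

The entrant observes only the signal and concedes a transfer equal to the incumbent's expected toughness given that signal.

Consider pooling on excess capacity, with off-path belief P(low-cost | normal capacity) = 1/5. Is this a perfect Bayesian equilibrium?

No

At the pooled signal (excess capacity) the entrant holds the prior 3/5 and pays 3/5·126 + 2/5·96 = 114. Off-path (normal capacity) belief 1/5 gives 1/5·126 + 4/5·96 = 102.
Low-cost: excess capacity gives 114 − 9 = 105; normal capacity gives 102 − 0 = 102. Stays. ✓
High-cost: excess capacity gives 114 − 16 = 98; normal capacity gives 102 − 0 = 102. Deviates. ✗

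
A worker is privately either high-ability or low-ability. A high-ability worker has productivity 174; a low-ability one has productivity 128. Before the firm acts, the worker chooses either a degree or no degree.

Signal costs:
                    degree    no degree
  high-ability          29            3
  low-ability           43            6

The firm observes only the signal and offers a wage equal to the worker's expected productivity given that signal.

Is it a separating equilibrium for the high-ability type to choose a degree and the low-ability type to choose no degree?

No

Under separation the firm infers type exactly: degree → high-ability (pays 174), no degree → low-ability (pays 128).
High-ability: degree gives 174 − 29 = 145; no degree gives 128 − 3 = 125. No deviation. ✓
Low-ability: no degree gives 128 − 6 = 122; degree gives 174 − 43 = 131. Would deviate. ✗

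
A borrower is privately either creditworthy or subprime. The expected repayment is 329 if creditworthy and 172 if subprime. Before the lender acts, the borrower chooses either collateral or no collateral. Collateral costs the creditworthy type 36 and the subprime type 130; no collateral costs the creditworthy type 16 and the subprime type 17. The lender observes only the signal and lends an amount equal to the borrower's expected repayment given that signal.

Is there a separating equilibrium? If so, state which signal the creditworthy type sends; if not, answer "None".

None

Try creditworthy → collateral, subprime → no collateral:
  If types separate, collateral earns payment 329 and no collateral earns 172.
  Creditworthy: collateral gives 329 − 36 = 293; no collateral gives 172 − 16 = 156. No deviation. ✓
  Subprime: no collateral gives 172 − 17 = 155; collateral gives 329 − 130 = 199. Would deviate. ✗
Try creditworthy → no collateral, subprime → collateral:
  If types separate, no collateral earns payment 329 and collateral earns 172.
  Creditworthy: no collateral gives 329 − 16 = 313; collateral gives 172 − 36 = 136. No deviation. ✓
  Subprime: collateral gives 172 − 130 = 42; no collateral gives 329 − 17 = 312. Would deviate. ✗
Neither assignment is incentive-compatible.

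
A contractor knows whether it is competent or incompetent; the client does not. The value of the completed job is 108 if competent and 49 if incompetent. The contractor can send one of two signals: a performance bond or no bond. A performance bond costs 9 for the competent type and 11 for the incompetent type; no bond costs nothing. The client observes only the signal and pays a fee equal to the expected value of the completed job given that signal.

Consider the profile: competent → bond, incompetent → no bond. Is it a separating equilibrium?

Under separation the client infers type exactly: bond → competent (pays 108), no bond → incompetent (pays 49).
Competent: bond gives 108 − 9 = 99; no bond gives 49 − 0 = 49. No deviation. ✓
Incompetent: no bond gives 49 − 0 = 49; bond gives 108 − 11 = 97. Would deviate. ✗

No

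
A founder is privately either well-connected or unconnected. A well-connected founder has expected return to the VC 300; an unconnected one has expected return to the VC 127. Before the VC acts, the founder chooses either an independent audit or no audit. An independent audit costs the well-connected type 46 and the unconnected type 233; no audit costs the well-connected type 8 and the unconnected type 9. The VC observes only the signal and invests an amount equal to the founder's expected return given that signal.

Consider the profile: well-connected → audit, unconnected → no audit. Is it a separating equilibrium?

Yes

Under separation the VC infers type exactly: audit → well-connected (pays 300), no audit → unconnected (pays 127).
Well-connected: audit gives 300 − 46 = 254; no audit gives 127 − 8 = 119. No deviation. ✓
Unconnected: no audit gives 127 − 9 = 118; audit gives 300 − 233 = 67. No deviation. ✓
Neither type gains from mimicking the other.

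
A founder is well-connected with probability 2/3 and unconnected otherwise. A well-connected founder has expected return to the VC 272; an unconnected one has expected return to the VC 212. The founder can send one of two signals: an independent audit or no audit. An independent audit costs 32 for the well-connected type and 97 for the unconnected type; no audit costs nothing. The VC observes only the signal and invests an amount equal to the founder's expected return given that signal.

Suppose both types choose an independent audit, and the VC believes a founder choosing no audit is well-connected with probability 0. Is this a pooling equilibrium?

On the equilibrium path (audit) the VC holds the prior 2/3 and pays 2/3·272 + 1/3·212 = 252. Off-path (no audit) belief 0 gives 0·272 + 1·212 = 212.
Well-connected: audit gives 252 − 32 = 220; no audit gives 212 − 0 = 212. Stays. ✓
Unconnected: audit gives 252 − 97 = 155; no audit gives 212 − 0 = 212. Deviates. ✗

No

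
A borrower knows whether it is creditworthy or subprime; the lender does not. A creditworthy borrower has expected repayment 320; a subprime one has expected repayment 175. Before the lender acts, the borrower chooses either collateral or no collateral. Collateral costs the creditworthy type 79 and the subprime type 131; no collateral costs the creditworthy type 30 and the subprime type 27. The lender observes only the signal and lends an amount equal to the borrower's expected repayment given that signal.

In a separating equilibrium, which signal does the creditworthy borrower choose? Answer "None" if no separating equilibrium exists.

None

Try creditworthy → collateral, subprime → no collateral:
  Under separation the lender infers type exactly: collateral → creditworthy (pays 320), no collateral → subprime (pays 175).
  Creditworthy: collateral gives 320 − 79 = 241; no collateral gives 175 − 30 = 145. No deviation. ✓
  Subprime: no collateral gives 175 − 27 = 148; collateral gives 320 − 131 = 189. Would deviate. ✗
Try creditworthy → no collateral, subprime → collateral:
  Under separation the lender infers type exactly: no collateral → creditworthy (pays 320), collateral → subprime (pays 175).
  Creditworthy: no collateral gives 320 − 30 = 290; collateral gives 175 − 79 = 96. No deviation. ✓
  Subprime: collateral gives 175 − 131 = 44; no collateral gives 320 − 27 = 293. Would deviate. ✗
Neither assignment is incentive-compatible.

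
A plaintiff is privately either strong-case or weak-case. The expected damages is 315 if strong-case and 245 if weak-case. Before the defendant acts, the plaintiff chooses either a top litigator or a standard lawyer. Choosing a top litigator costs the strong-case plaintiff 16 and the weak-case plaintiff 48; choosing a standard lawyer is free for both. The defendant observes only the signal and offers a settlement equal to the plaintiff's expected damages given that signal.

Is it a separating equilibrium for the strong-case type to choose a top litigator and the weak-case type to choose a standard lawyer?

If types separate, top litigator earns payment 315 and standard lawyer earns 245.
Strong-case: top litigator gives 315 − 16 = 299; standard lawyer gives 245 − 0 = 245. No deviation. ✓
Weak-case: standard lawyer gives 245 − 0 = 245; top litigator gives 315 − 48 = 267. Would deviate. ✗

No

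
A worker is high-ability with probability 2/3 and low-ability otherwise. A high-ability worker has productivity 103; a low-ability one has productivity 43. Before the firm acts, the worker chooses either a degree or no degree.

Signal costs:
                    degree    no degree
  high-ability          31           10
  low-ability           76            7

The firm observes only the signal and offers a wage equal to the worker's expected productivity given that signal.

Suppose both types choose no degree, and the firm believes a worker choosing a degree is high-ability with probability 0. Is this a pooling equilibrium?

Yes

At the pooled signal (no degree) the firm holds the prior 2/3 and pays 2/3·103 + 1/3·43 = 83. Off-path (degree) belief 0 gives 0·103 + 1·43 = 43.
High-ability: no degree gives 83 − 10 = 73; degree gives 43 − 31 = 12. Stays. ✓
Low-ability: no degree gives 83 − 7 = 76; degree gives 43 − 76 = -33. Stays. ✓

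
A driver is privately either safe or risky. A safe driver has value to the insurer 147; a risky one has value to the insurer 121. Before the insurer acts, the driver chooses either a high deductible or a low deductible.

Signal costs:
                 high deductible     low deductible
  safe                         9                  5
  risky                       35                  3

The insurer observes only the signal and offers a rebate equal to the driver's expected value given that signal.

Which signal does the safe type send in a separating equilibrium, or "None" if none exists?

Try safe → high deductible, risky → low deductible:
  Under separation the insurer infers type exactly: high deductible → safe (pays 147), low deductible → risky (pays 121).
  Safe: high deductible gives 147 − 9 = 138; low deductible gives 121 − 5 = 116. No deviation. ✓
  Risky: low deductible gives 121 − 3 = 118; high deductible gives 147 − 35 = 112. No deviation. ✓
Both hold — the safe type sends high deductible.

high deductible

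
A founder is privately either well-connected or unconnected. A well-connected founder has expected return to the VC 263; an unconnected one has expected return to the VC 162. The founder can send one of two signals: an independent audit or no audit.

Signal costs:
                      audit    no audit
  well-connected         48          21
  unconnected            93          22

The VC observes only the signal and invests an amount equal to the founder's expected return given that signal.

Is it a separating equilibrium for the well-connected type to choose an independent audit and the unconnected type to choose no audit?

No

Under separation the VC infers type exactly: audit → well-connected (pays 263), no audit → unconnected (pays 162).
Well-connected: audit gives 263 − 48 = 215; no audit gives 162 − 21 = 141. No deviation. ✓
Unconnected: no audit gives 162 − 22 = 140; audit gives 263 − 93 = 170. Would deviate. ✗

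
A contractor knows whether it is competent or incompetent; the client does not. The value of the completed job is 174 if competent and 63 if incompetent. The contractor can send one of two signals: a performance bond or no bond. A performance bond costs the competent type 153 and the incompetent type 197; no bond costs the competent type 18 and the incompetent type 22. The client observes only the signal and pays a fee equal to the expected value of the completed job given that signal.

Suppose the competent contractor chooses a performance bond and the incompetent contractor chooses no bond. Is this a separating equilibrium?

Under separation the client infers type exactly: bond → competent (pays 174), no bond → incompetent (pays 63).
Competent: bond gives 174 − 153 = 21; no bond gives 63 − 18 = 45. Would deviate. ✗
Incompetent: no bond gives 63 − 22 = 41; bond gives 174 − 197 = -23. No deviation. ✓

No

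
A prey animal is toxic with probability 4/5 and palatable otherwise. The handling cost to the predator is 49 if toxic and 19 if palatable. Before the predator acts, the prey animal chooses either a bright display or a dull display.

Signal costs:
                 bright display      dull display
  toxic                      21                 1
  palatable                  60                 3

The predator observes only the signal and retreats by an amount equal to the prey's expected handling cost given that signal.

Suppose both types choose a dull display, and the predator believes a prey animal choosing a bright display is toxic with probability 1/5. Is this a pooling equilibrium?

At the pooled signal (dull display) the predator holds the prior 4/5 and pays 4/5·49 + 1/5·19 = 43. Off-path (bright display) belief 1/5 gives 1/5·49 + 4/5·19 = 25.
Toxic: dull display gives 43 − 1 = 42; bright display gives 25 − 21 = 4. Stays. ✓
Palatable: dull display gives 43 − 3 = 40; bright display gives 25 − 60 = -35. Stays. ✓

Yes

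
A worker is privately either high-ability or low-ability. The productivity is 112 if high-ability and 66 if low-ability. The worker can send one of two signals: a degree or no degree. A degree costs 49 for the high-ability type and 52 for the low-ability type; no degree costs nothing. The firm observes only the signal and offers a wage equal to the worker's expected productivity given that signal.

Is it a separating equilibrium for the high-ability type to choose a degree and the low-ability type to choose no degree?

If types separate, degree earns payment 112 and no degree earns 66.
High-ability: degree gives 112 − 49 = 63; no degree gives 66 − 0 = 66. Would deviate. ✗
Low-ability: no degree gives 66 − 0 = 66; degree gives 112 − 52 = 60. No deviation. ✓

No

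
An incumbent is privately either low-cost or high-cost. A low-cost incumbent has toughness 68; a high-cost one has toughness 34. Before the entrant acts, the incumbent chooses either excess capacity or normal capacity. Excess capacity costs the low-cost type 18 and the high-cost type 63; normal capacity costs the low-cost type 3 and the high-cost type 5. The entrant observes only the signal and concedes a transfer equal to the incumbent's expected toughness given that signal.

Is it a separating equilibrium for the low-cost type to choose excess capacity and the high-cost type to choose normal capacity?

Yes

Under separation the entrant infers type exactly: excess capacity → low-cost (pays 68), normal capacity → high-cost (pays 34).
Low-cost: excess capacity gives 68 − 18 = 50; normal capacity gives 34 − 3 = 31. No deviation. ✓
High-cost: normal capacity gives 34 − 5 = 29; excess capacity gives 68 − 63 = 5. No deviation. ✓
Both incentive constraints hold.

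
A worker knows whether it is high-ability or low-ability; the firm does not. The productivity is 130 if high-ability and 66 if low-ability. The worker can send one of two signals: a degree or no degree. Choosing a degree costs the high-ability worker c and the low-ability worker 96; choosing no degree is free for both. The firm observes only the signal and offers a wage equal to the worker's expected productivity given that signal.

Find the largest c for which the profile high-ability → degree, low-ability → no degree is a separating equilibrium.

64

Under separation: degree → high-ability (pays 130); no degree → low-ability (pays 66).
Low-ability: 66 − 0 = 66 ≥ 130 − 96 = 34. Holds regardless of c. ✓
High-ability: 130 − c ≥ 66 − 0, so c ≤ 130 − 66 = 64.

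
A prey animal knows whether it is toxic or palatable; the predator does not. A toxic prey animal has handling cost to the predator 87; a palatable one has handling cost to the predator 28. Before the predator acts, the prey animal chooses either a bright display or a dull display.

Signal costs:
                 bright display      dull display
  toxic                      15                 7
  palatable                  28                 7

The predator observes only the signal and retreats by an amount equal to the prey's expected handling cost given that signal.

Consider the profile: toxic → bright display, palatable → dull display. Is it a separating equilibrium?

If types separate, bright display earns payment 87 and dull display earns 28.
Toxic: bright display gives 87 − 15 = 72; dull display gives 28 − 7 = 21. No deviation. ✓
Palatable: dull display gives 28 − 7 = 21; bright display gives 87 − 28 = 59. Would deviate. ✗

No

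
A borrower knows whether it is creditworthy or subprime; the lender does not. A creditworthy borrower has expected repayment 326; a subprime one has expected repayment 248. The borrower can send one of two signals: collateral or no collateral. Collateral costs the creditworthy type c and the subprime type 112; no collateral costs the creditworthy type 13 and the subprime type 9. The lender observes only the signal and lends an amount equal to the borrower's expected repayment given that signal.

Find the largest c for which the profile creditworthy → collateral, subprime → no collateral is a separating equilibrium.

91

Under separation: collateral → creditworthy (pays 326); no collateral → subprime (pays 248).
Subprime: 248 − 9 = 239 ≥ 326 − 112 = 214. Holds regardless of c. ✓
Creditworthy: 326 − c ≥ 248 − 13, so c ≤ 326 − 235 = 91.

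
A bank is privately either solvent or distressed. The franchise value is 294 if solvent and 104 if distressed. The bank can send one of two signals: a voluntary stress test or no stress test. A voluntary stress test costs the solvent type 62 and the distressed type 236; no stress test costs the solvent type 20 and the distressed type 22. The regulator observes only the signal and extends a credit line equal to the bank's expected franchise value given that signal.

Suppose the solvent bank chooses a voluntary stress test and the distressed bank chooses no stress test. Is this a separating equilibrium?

Yes

Under separation the regulator infers type exactly: stress test → solvent (pays 294), no stress test → distressed (pays 104).
Solvent: stress test gives 294 − 62 = 232; no stress test gives 104 − 20 = 84. No deviation. ✓
Distressed: no stress test gives 104 − 22 = 82; stress test gives 294 − 236 = 58. No deviation. ✓
Neither type gains from mimicking the other.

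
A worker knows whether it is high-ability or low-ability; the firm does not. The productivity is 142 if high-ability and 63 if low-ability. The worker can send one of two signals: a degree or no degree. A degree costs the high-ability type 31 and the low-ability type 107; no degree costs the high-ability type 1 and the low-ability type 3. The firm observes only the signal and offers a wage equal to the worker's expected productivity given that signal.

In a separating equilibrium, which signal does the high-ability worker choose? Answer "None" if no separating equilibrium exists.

Try high-ability → degree, low-ability → no degree:
  If types separate, degree earns payment 142 and no degree earns 63.
  High-ability: degree gives 142 − 31 = 111; no degree gives 63 − 1 = 62. No deviation. ✓
  Low-ability: no degree gives 63 − 3 = 60; degree gives 142 − 107 = 35. No deviation. ✓
Both hold — the high-ability type sends degree.

degree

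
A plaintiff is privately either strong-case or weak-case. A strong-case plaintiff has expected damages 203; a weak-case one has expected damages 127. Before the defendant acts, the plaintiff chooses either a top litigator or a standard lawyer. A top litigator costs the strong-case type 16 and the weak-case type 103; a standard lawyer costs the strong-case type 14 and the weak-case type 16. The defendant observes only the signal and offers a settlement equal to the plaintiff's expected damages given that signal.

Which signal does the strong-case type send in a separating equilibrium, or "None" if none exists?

top litigator

Try strong-case → top litigator, weak-case → standard lawyer:
  If types separate, top litigator earns payment 203 and standard lawyer earns 127.
  Strong-case: top litigator gives 203 − 16 = 187; standard lawyer gives 127 − 14 = 113. No deviation. ✓
  Weak-case: standard lawyer gives 127 − 16 = 111; top litigator gives 203 − 103 = 100. No deviation. ✓
Both hold — the strong-case type sends top litigator.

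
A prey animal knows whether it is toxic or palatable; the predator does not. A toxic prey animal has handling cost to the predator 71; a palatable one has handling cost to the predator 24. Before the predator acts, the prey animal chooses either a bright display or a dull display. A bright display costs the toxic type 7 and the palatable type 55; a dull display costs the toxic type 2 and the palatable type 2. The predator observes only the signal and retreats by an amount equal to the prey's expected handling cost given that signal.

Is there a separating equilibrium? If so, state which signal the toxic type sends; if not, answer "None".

Try toxic → bright display, palatable → dull display:
  If types separate, bright display earns payment 71 and dull display earns 24.
  Toxic: bright display gives 71 − 7 = 64; dull display gives 24 − 2 = 22. No deviation. ✓
  Palatable: dull display gives 24 − 2 = 22; bright display gives 71 − 55 = 16. No deviation. ✓
Both hold — the toxic type sends bright display.

bright display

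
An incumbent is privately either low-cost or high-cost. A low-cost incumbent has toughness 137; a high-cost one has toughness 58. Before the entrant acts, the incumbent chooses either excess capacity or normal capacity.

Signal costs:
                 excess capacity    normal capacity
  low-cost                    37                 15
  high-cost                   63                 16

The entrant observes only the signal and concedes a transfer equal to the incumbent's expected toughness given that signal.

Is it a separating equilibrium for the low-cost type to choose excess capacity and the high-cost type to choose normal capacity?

No

Under separation the entrant infers type exactly: excess capacity → low-cost (pays 137), normal capacity → high-cost (pays 58).
Low-cost: excess capacity gives 137 − 37 = 100; normal capacity gives 58 − 15 = 43. No deviation. ✓
High-cost: normal capacity gives 58 − 16 = 42; excess capacity gives 137 − 63 = 74. Would deviate. ✗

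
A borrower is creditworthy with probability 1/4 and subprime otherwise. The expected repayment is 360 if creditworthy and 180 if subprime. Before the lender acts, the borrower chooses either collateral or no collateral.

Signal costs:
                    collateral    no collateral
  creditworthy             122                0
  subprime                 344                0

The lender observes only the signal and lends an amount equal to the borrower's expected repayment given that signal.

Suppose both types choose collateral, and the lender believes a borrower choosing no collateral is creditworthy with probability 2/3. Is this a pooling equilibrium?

At the pooled signal (collateral) the lender holds the prior 1/4 and pays 1/4·360 + 3/4·180 = 225. Off-path (no collateral) belief 2/3 gives 2/3·360 + 1/3·180 = 300.
Creditworthy: collateral gives 225 − 122 = 103; no collateral gives 300 − 0 = 300. Deviates. ✗
Subprime: collateral gives 225 − 344 = -119; no collateral gives 300 − 0 = 300. Deviates. ✗

No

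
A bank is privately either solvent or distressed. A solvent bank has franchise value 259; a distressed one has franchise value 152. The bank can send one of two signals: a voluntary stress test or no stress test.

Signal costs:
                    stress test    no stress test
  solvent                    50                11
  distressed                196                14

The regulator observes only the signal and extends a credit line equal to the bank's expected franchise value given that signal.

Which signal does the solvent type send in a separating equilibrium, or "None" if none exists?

stress test

Try solvent → stress test, distressed → no stress test:
  If types separate, stress test earns payment 259 and no stress test earns 152.
  Solvent: stress test gives 259 − 50 = 209; no stress test gives 152 − 11 = 141. No deviation. ✓
  Distressed: no stress test gives 152 − 14 = 138; stress test gives 259 − 196 = 63. No deviation. ✓
Both hold — the solvent type sends stress test.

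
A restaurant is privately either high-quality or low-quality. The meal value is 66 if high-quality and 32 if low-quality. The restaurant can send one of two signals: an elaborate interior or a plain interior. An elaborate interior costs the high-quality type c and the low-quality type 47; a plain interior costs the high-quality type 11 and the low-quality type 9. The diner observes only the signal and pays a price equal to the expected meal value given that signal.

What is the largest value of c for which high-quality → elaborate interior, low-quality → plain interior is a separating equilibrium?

45

Under separation: elaborate interior → high-quality (pays 66); plain interior → low-quality (pays 32).
Low-quality: 32 − 9 = 23 ≥ 66 − 47 = 19. Holds regardless of c. ✓
High-quality: 66 − c ≥ 32 − 11, so c ≤ 66 − 21 = 45.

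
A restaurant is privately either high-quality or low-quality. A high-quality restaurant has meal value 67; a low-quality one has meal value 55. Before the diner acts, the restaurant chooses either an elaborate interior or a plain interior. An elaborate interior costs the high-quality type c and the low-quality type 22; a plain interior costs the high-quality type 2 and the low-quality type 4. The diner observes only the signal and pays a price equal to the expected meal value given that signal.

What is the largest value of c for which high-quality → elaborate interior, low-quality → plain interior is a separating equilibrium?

Under separation: elaborate interior → high-quality (pays 67); plain interior → low-quality (pays 55).
Low-quality: 55 − 4 = 51 ≥ 67 − 22 = 45. Holds regardless of c. ✓
High-quality: 67 − c ≥ 55 − 2, so c ≤ 67 − 53 = 14.

14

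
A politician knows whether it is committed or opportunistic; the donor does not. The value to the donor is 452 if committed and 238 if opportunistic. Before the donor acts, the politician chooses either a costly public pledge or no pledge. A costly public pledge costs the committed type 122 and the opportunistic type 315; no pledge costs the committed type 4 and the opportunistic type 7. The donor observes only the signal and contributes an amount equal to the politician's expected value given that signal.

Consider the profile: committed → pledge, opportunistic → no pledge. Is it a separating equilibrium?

Yes

If types separate, pledge earns payment 452 and no pledge earns 238.
Committed: pledge gives 452 − 122 = 330; no pledge gives 238 − 4 = 234. No deviation. ✓
Opportunistic: no pledge gives 238 − 7 = 231; pledge gives 452 − 315 = 137. No deviation. ✓
Both incentive constraints hold.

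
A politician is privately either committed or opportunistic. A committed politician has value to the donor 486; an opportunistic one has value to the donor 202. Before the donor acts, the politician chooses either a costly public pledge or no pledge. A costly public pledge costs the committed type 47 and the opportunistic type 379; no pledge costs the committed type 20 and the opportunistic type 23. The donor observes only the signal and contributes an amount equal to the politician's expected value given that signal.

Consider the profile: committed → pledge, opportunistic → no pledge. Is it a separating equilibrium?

Yes

If types separate, pledge earns payment 486 and no pledge earns 202.
Committed: pledge gives 486 − 47 = 439; no pledge gives 202 − 20 = 182. No deviation. ✓
Opportunistic: no pledge gives 202 − 23 = 179; pledge gives 486 − 379 = 107. No deviation. ✓
Neither type gains from mimicking the other.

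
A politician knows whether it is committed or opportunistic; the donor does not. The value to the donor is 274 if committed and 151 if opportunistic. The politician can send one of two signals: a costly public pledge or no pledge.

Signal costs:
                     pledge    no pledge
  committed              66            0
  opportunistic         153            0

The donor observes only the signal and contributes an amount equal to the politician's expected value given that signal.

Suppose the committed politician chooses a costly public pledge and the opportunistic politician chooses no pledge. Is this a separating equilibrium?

If types separate, pledge earns payment 274 and no pledge earns 151.
Committed: pledge gives 274 − 66 = 208; no pledge gives 151 − 0 = 151. No deviation. ✓
Opportunistic: no pledge gives 151 − 0 = 151; pledge gives 274 − 153 = 121. No deviation. ✓
Both incentive constraints hold.

Yes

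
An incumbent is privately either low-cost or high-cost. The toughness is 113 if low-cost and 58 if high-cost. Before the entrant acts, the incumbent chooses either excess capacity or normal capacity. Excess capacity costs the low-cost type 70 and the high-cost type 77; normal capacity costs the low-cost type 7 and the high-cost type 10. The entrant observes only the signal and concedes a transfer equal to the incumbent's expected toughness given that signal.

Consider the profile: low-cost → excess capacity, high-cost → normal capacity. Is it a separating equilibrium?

If types separate, excess capacity earns payment 113 and normal capacity earns 58.
Low-cost: excess capacity gives 113 − 70 = 43; normal capacity gives 58 − 7 = 51. Would deviate. ✗
High-cost: normal capacity gives 58 − 10 = 48; excess capacity gives 113 − 77 = 36. No deviation. ✓

No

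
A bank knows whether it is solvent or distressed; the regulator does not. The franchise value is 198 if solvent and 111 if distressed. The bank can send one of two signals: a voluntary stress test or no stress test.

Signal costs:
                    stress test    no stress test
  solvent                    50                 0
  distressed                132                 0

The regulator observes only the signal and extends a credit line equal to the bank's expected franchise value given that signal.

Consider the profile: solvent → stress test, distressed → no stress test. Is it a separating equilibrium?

Yes

If types separate, stress test earns payment 198 and no stress test earns 111.
Solvent: stress test gives 198 − 50 = 148; no stress test gives 111 − 0 = 111. No deviation. ✓
Distressed: no stress test gives 111 − 0 = 111; stress test gives 198 − 132 = 66. No deviation. ✓
Both incentive constraints hold.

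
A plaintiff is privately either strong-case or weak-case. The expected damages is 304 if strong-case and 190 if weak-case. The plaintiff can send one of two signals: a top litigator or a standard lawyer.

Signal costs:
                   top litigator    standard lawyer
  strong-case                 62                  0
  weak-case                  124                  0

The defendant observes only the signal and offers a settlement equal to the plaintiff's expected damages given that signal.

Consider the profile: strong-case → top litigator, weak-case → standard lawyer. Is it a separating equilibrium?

Yes

Under separation the defendant infers type exactly: top litigator → strong-case (pays 304), standard lawyer → weak-case (pays 190).
Strong-case: top litigator gives 304 − 62 = 242; standard lawyer gives 190 − 0 = 190. No deviation. ✓
Weak-case: standard lawyer gives 190 − 0 = 190; top litigator gives 304 − 124 = 180. No deviation. ✓
Neither type gains from mimicking the other.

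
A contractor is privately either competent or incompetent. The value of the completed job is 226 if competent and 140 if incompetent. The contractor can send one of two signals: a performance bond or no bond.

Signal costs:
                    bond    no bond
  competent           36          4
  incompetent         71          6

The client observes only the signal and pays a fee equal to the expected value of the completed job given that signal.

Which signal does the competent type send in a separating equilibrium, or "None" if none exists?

Try competent → bond, incompetent → no bond:
  If types separate, bond earns payment 226 and no bond earns 140.
  Competent: bond gives 226 − 36 = 190; no bond gives 140 − 4 = 136. No deviation. ✓
  Incompetent: no bond gives 140 − 6 = 134; bond gives 226 − 71 = 155. Would deviate. ✗
Try competent → no bond, incompetent → bond:
  If types separate, no bond earns payment 226 and bond earns 140.
  Competent: no bond gives 226 − 4 = 222; bond gives 140 − 36 = 104. No deviation. ✓
  Incompetent: bond gives 140 − 71 = 69; no bond gives 226 − 6 = 220. Would deviate. ✗
Neither assignment is incentive-compatible.

None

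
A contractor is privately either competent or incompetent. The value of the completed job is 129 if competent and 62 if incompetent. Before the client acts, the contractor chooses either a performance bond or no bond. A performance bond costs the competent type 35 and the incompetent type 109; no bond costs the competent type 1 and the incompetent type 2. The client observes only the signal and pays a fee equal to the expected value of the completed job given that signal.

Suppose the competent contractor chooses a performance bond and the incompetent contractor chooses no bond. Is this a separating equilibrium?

If types separate, bond earns payment 129 and no bond earns 62.
Competent: bond gives 129 − 35 = 94; no bond gives 62 − 1 = 61. No deviation. ✓
Incompetent: no bond gives 62 − 2 = 60; bond gives 129 − 109 = 20. No deviation. ✓
Both incentive constraints hold.

Yes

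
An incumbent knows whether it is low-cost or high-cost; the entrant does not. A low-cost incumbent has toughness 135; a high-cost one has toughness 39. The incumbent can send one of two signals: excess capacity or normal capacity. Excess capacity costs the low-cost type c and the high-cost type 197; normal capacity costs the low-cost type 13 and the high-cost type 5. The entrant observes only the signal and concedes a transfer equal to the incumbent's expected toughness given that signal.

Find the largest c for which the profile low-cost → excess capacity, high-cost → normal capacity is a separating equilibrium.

109

Under separation: excess capacity → low-cost (pays 135); normal capacity → high-cost (pays 39).
High-cost: 39 − 5 = 34 ≥ 135 − 197 = -62. Holds regardless of c. ✓
Low-cost: 135 − c ≥ 39 − 13, so c ≤ 135 − 26 = 109.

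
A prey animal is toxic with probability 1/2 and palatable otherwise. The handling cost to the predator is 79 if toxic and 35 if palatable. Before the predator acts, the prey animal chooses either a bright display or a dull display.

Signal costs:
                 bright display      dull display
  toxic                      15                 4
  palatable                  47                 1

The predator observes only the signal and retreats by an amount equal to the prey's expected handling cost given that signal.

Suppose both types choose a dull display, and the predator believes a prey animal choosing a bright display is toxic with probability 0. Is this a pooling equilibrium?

At the pooled signal (dull display) the predator holds the prior 1/2 and pays 1/2·79 + 1/2·35 = 57. Off-path (bright display) belief 0 gives 0·79 + 1·35 = 35.
Toxic: dull display gives 57 − 4 = 53; bright display gives 35 − 15 = 20. Stays. ✓
Palatable: dull display gives 57 − 1 = 56; bright display gives 35 − 47 = -12. Stays. ✓

Yes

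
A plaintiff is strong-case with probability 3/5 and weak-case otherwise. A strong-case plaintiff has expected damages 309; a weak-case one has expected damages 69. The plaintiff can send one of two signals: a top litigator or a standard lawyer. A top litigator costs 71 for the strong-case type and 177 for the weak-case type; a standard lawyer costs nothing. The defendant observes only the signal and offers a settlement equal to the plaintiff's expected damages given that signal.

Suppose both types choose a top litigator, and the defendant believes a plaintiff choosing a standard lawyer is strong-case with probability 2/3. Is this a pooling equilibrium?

No

On the equilibrium path (top litigator) the defendant holds the prior 3/5 and pays 3/5·309 + 2/5·69 = 213. Off-path (standard lawyer) belief 2/3 gives 2/3·309 + 1/3·69 = 229.
Strong-case: top litigator gives 213 − 71 = 142; standard lawyer gives 229 − 0 = 229. Deviates. ✗
Weak-case: top litigator gives 213 − 177 = 36; standard lawyer gives 229 − 0 = 229. Deviates. ✗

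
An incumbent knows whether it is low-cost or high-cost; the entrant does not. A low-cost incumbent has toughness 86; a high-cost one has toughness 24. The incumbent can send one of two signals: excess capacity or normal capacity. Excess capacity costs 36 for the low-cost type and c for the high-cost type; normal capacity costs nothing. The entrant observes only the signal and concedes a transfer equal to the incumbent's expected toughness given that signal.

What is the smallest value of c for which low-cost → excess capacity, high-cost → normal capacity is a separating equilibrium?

62

Under separation: excess capacity → low-cost (pays 86); normal capacity → high-cost (pays 24).
Low-cost: 86 − 36 = 50 ≥ 24 − 0 = 24. Holds regardless of c. ✓
High-cost: 24 − 0 ≥ 86 − c, so c ≥ 86 − 24 = 62.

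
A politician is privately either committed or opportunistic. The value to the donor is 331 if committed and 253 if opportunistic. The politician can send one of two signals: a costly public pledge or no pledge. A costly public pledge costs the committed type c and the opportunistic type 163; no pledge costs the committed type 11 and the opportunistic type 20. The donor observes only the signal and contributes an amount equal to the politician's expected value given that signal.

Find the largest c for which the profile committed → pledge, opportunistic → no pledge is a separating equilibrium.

Under separation: pledge → committed (pays 331); no pledge → opportunistic (pays 253).
Opportunistic: 253 − 20 = 233 ≥ 331 − 163 = 168. Holds regardless of c. ✓
Committed: 331 − c ≥ 253 − 11, so c ≤ 331 − 242 = 89.

89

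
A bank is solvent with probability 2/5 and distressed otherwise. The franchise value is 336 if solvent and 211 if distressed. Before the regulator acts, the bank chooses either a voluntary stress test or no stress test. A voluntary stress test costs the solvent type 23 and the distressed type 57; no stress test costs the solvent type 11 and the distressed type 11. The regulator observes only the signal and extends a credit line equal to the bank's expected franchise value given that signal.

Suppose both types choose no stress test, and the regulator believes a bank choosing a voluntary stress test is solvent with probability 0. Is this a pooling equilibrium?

Yes

At the pooled signal (no stress test) the regulator holds the prior 2/5 and pays 2/5·336 + 3/5·211 = 261. Off-path (stress test) belief 0 gives 0·336 + 1·211 = 211.
Solvent: no stress test gives 261 − 11 = 250; stress test gives 211 − 23 = 188. Stays. ✓
Distressed: no stress test gives 261 − 11 = 250; stress test gives 211 − 57 = 154. Stays. ✓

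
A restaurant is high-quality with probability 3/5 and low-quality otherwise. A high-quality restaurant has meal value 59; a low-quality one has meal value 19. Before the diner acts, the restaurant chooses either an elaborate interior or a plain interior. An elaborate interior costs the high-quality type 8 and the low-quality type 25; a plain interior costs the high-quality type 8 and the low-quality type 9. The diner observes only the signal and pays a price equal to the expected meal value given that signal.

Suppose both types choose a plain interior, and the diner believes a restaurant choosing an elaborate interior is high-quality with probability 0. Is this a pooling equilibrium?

At the pooled signal (plain interior) the diner holds the prior 3/5 and pays 3/5·59 + 2/5·19 = 43. Off-path (elaborate interior) belief 0 gives 0·59 + 1·19 = 19.
High-quality: plain interior gives 43 − 8 = 35; elaborate interior gives 19 − 8 = 11. Stays. ✓
Low-quality: plain interior gives 43 − 9 = 34; elaborate interior gives 19 − 25 = -6. Stays. ✓

Yes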